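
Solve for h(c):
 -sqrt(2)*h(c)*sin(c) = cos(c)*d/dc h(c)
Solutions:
 h(c) = C1*cos(c)^(sqrt(2))


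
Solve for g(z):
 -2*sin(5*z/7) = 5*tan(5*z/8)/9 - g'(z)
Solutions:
 g(z) = C1 - 8*log(cos(5*z/8))/9 - 14*cos(5*z/7)/5


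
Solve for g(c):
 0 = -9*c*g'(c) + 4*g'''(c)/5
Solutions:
 g(c) = C1 + Integral(C2*airyai(90^(1/3)*c/2) + C3*airybi(90^(1/3)*c/2), c)


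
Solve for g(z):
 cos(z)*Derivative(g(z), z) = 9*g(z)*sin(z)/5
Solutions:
 g(z) = C1/cos(z)^(9/5)


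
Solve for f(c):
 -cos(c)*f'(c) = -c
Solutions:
 f(c) = C1 + Integral(c/cos(c), c)


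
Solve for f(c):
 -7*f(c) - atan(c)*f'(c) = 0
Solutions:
 f(c) = C1*exp(-7*Integral(1/atan(c), c))


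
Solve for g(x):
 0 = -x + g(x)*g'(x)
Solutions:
 g(x) = -sqrt(C1 + x^2)
 g(x) = sqrt(C1 + x^2)


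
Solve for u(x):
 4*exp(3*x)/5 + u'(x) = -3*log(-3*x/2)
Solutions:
 u(x) = C1 - 3*x*log(-x) + 3*x*(-log(3) + log(2) + 1) - 4*exp(3*x)/15


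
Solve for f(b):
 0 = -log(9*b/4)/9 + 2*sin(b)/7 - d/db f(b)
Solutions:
 f(b) = C1 - b*log(b)/9 - 2*b*log(3)/9 + b/9 + 2*b*log(2)/9 - 2*cos(b)/7


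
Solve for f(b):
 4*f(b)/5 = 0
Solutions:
 f(b) = 0


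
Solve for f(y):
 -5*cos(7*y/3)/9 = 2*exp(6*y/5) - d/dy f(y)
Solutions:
 f(y) = C1 + 5*exp(6*y/5)/3 + 5*sin(7*y/3)/21


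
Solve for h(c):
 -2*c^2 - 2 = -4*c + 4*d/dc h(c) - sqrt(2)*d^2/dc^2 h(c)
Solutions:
 h(c) = C1 + C2*exp(2*sqrt(2)*c) - c^3/6 - sqrt(2)*c^2/8 + c^2/2 - 5*c/8 + sqrt(2)*c/4


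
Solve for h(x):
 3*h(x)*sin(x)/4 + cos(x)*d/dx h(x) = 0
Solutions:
 h(x) = C1*cos(x)^(3/4)


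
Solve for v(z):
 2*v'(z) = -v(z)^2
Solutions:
 v(z) = 2/(C1 + z)


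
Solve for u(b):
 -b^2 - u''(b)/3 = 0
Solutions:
 u(b) = C1 + C2*b - b^4/4


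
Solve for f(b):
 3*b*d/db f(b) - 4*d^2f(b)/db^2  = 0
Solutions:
 f(b) = C1 + C2*erfi(sqrt(6)*b/4)


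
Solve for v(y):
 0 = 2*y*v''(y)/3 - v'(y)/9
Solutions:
 v(y) = C1 + C2*y^(7/6)


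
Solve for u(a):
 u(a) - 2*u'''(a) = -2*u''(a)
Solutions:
 u(a) = C1*exp(a*(-2^(1/3)*(3*sqrt(105) + 31)^(1/3) - 2*2^(2/3)/(3*sqrt(105) + 31)^(1/3) + 4)/12)*sin(2^(1/3)*sqrt(3)*a*(-(3*sqrt(105) + 31)^(1/3) + 2*2^(1/3)/(3*sqrt(105) + 31)^(1/3))/12) + C2*exp(a*(-2^(1/3)*(3*sqrt(105) + 31)^(1/3) - 2*2^(2/3)/(3*sqrt(105) + 31)^(1/3) + 4)/12)*cos(2^(1/3)*sqrt(3)*a*(-(3*sqrt(105) + 31)^(1/3) + 2*2^(1/3)/(3*sqrt(105) + 31)^(1/3))/12) + C3*exp(a*(2*2^(2/3)/(3*sqrt(105) + 31)^(1/3) + 2 + 2^(1/3)*(3*sqrt(105) + 31)^(1/3))/6)


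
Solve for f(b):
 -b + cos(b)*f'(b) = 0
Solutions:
 f(b) = C1 + Integral(b/cos(b), b)


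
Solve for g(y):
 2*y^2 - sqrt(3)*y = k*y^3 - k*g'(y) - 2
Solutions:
 g(y) = C1 + y^4/4 - 2*y^3/(3*k) + sqrt(3)*y^2/(2*k) - 2*y/k


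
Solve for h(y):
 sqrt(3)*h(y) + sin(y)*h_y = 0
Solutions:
 h(y) = C1*(cos(y) + 1)^(sqrt(3)/2)/(cos(y) - 1)^(sqrt(3)/2)


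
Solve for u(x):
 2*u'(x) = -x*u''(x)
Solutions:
 u(x) = C1 + C2/x


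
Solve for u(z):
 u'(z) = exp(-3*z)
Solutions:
 u(z) = C1 - exp(-3*z)/3


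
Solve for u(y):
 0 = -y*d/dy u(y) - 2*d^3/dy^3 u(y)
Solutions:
 u(y) = C1 + Integral(C2*airyai(-2^(2/3)*y/2) + C3*airybi(-2^(2/3)*y/2), y)


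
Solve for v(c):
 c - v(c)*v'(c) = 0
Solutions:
 v(c) = -sqrt(C1 + c^2)
 v(c) = sqrt(C1 + c^2)


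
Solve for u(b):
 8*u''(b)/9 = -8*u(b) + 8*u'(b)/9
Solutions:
 u(b) = (C1*sin(sqrt(35)*b/2) + C2*cos(sqrt(35)*b/2))*exp(b/2)


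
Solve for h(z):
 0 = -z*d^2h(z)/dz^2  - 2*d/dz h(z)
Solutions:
 h(z) = C1 + C2/z


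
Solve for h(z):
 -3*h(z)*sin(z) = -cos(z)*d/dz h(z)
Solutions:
 h(z) = C1/cos(z)^3


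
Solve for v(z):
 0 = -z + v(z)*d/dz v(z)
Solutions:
 v(z) = -sqrt(C1 + z^2)
 v(z) = sqrt(C1 + z^2)


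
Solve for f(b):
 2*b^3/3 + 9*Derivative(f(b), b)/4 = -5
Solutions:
 f(b) = C1 - 2*b^4/27 - 20*b/9


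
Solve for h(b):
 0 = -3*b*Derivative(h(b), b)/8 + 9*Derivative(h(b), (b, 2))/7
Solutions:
 h(b) = C1 + C2*erfi(sqrt(21)*b/12)


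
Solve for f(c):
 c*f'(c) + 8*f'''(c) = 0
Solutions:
 f(c) = C1 + Integral(C2*airyai(-c/2) + C3*airybi(-c/2), c)


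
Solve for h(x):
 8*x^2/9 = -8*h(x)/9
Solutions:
 h(x) = -x^2


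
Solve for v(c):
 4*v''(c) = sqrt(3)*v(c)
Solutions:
 v(c) = C1*exp(-3^(1/4)*c/2) + C2*exp(3^(1/4)*c/2)


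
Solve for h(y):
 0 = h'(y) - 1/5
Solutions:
 h(y) = C1 + y/5


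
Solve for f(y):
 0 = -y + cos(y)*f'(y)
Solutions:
 f(y) = C1 + Integral(y/cos(y), y)


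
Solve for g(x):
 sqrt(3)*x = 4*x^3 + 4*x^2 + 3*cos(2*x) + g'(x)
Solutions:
 g(x) = C1 - x^4 - 4*x^3/3 + sqrt(3)*x^2/2 - 3*sin(2*x)/2


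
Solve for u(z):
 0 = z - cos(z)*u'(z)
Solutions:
 u(z) = C1 + Integral(z/cos(z), z)


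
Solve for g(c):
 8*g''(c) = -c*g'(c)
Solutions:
 g(c) = C1 + C2*erf(c/4)


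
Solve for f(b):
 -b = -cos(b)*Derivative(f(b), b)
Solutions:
 f(b) = C1 + Integral(b/cos(b), b)


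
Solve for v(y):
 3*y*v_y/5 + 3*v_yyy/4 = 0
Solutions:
 v(y) = C1 + Integral(C2*airyai(-10^(2/3)*y/5) + C3*airybi(-10^(2/3)*y/5), y)


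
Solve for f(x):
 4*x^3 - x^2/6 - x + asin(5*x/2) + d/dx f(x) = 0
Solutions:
 f(x) = C1 - x^4 + x^3/18 + x^2/2 - x*asin(5*x/2) - sqrt(4 - 25*x^2)/5


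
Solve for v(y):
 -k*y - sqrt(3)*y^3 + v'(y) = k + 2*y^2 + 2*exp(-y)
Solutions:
 v(y) = C1 + k*y^2/2 + k*y + sqrt(3)*y^4/4 + 2*y^3/3 - 2*exp(-y)


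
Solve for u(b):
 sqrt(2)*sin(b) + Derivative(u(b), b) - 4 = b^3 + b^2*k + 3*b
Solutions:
 u(b) = C1 + b^4/4 + b^3*k/3 + 3*b^2/2 + 4*b + sqrt(2)*cos(b)


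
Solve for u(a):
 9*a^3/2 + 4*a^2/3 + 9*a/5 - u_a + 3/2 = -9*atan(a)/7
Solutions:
 u(a) = C1 + 9*a^4/8 + 4*a^3/9 + 9*a^2/10 + 9*a*atan(a)/7 + 3*a/2 - 9*log(a^2 + 1)/14


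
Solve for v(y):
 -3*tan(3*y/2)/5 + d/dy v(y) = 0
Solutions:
 v(y) = C1 - 2*log(cos(3*y/2))/5


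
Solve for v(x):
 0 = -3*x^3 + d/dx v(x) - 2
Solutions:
 v(x) = C1 + 3*x^4/4 + 2*x


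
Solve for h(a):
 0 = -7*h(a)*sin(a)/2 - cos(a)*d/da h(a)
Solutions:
 h(a) = C1*cos(a)^(7/2)


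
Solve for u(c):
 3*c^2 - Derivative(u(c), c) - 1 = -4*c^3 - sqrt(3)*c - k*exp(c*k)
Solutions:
 u(c) = C1 + c^4 + c^3 + sqrt(3)*c^2/2 - c + exp(c*k)


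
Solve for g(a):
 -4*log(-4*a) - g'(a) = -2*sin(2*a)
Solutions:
 g(a) = C1 - 4*a*log(-a) - 8*a*log(2) + 4*a - cos(2*a)


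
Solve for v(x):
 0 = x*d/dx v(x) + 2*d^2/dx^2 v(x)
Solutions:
 v(x) = C1 + C2*erf(x/2)


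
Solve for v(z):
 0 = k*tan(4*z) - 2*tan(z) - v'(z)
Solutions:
 v(z) = C1 - k*log(cos(4*z))/4 + 2*log(cos(z))


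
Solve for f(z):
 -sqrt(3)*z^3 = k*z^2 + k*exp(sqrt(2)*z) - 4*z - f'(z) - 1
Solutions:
 f(z) = C1 + k*z^3/3 + sqrt(2)*k*exp(sqrt(2)*z)/2 + sqrt(3)*z^4/4 - 2*z^2 - z


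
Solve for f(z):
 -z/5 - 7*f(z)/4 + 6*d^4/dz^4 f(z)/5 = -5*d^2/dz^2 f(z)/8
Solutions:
 f(z) = C1*exp(-sqrt(6)*z*sqrt(-25 + sqrt(14065))/24) + C2*exp(sqrt(6)*z*sqrt(-25 + sqrt(14065))/24) + C3*sin(sqrt(6)*z*sqrt(25 + sqrt(14065))/24) + C4*cos(sqrt(6)*z*sqrt(25 + sqrt(14065))/24) - 4*z/35


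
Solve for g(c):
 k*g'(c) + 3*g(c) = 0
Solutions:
 g(c) = C1*exp(-3*c/k)


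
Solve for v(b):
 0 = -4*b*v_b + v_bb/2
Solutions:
 v(b) = C1 + C2*erfi(2*b)


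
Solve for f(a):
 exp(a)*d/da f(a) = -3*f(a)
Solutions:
 f(a) = C1*exp(3*exp(-a))


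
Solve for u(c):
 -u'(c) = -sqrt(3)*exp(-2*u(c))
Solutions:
 u(c) = log(-sqrt(C1 + 2*sqrt(3)*c))
 u(c) = log(C1 + 2*sqrt(3)*c)/2


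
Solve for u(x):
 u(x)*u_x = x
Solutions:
 u(x) = -sqrt(C1 + x^2)
 u(x) = sqrt(C1 + x^2)


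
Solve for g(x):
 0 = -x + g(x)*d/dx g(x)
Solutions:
 g(x) = -sqrt(C1 + x^2)
 g(x) = sqrt(C1 + x^2)


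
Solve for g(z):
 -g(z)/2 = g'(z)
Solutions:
 g(z) = C1*exp(-z/2)


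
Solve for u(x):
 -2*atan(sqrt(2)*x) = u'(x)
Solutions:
 u(x) = C1 - 2*x*atan(sqrt(2)*x) + sqrt(2)*log(2*x^2 + 1)/2


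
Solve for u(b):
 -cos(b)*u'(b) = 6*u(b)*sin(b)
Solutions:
 u(b) = C1*cos(b)^6


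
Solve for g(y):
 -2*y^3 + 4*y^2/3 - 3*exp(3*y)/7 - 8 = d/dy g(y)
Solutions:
 g(y) = C1 - y^4/2 + 4*y^3/9 - 8*y - exp(3*y)/7


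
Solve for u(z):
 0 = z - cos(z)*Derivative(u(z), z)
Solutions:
 u(z) = C1 + Integral(z/cos(z), z)


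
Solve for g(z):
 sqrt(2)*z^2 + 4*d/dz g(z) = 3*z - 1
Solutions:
 g(z) = C1 - sqrt(2)*z^3/12 + 3*z^2/8 - z/4


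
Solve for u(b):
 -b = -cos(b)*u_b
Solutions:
 u(b) = C1 + Integral(b/cos(b), b)


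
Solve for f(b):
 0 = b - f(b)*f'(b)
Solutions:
 f(b) = -sqrt(C1 + b^2)
 f(b) = sqrt(C1 + b^2)


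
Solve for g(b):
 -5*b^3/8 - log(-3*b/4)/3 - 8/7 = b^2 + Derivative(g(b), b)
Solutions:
 g(b) = C1 - 5*b^4/32 - b^3/3 - b*log(-b)/3 + b*(-log(3) - 17/21 + 2*log(6)/3)


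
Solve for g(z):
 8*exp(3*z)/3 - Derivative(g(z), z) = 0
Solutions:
 g(z) = C1 + 8*exp(3*z)/9


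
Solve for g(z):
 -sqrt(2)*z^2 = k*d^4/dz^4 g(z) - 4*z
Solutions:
 g(z) = C1 + C2*z + C3*z^2 + C4*z^3 - sqrt(2)*z^6/(360*k) + z^5/(30*k)


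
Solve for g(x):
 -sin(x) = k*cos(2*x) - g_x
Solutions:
 g(x) = C1 + k*sin(2*x)/2 - cos(x)


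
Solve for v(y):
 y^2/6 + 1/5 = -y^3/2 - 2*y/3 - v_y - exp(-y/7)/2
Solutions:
 v(y) = C1 - y^4/8 - y^3/18 - y^2/3 - y/5 + 7*exp(-y/7)/2


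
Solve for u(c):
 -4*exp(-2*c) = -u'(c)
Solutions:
 u(c) = C1 - 2*exp(-2*c)


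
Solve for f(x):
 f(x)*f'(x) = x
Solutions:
 f(x) = -sqrt(C1 + x^2)
 f(x) = sqrt(C1 + x^2)


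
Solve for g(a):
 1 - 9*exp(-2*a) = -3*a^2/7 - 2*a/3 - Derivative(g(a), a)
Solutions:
 g(a) = C1 - a^3/7 - a^2/3 - a - 9*exp(-2*a)/2


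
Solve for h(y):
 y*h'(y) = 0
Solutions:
 h(y) = C1


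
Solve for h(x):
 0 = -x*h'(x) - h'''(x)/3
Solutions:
 h(x) = C1 + Integral(C2*airyai(-3^(1/3)*x) + C3*airybi(-3^(1/3)*x), x)


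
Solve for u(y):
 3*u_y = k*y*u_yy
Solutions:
 u(y) = C1 + y^(((re(k) + 3)*re(k) + im(k)^2)/(re(k)^2 + im(k)^2))*(C2*sin(3*log(y)*Abs(im(k))/(re(k)^2 + im(k)^2)) + C3*cos(3*log(y)*im(k)/(re(k)^2 + im(k)^2)))


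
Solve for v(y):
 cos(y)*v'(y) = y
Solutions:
 v(y) = C1 + Integral(y/cos(y), y)


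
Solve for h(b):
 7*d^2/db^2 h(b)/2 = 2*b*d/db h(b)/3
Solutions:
 h(b) = C1 + C2*erfi(sqrt(42)*b/21)


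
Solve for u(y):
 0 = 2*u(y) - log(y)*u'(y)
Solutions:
 u(y) = C1*exp(2*li(y))


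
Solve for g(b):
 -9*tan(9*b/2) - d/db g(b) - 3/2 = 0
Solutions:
 g(b) = C1 - 3*b/2 + 2*log(cos(9*b/2))


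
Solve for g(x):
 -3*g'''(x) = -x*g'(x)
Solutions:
 g(x) = C1 + Integral(C2*airyai(3^(2/3)*x/3) + C3*airybi(3^(2/3)*x/3), x)


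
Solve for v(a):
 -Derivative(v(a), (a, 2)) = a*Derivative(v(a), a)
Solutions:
 v(a) = C1 + C2*erf(sqrt(2)*a/2)


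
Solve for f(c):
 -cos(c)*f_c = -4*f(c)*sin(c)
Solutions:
 f(c) = C1/cos(c)^4


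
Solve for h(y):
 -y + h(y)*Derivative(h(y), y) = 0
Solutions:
 h(y) = -sqrt(C1 + y^2)
 h(y) = sqrt(C1 + y^2)


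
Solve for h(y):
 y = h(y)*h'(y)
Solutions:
 h(y) = -sqrt(C1 + y^2)
 h(y) = sqrt(C1 + y^2)


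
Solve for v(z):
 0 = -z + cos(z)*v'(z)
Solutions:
 v(z) = C1 + Integral(z/cos(z), z)


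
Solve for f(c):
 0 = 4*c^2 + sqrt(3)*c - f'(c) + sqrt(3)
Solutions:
 f(c) = C1 + 4*c^3/3 + sqrt(3)*c^2/2 + sqrt(3)*c


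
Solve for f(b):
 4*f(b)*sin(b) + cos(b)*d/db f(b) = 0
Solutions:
 f(b) = C1*cos(b)^4


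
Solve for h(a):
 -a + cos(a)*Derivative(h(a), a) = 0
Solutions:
 h(a) = C1 + Integral(a/cos(a), a)


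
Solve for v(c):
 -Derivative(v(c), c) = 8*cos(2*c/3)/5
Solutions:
 v(c) = C1 - 12*sin(2*c/3)/5


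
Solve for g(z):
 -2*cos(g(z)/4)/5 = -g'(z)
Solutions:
 -2*z/5 - 2*log(sin(g(z)/4) - 1) + 2*log(sin(g(z)/4) + 1) = C1


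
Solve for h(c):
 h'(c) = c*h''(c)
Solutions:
 h(c) = C1 + C2*c^2


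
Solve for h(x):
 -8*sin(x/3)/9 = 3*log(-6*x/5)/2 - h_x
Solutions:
 h(x) = C1 + 3*x*log(-x)/2 - 2*x*log(5) - 3*x/2 + x*log(30)/2 + x*log(6) - 8*cos(x/3)/3


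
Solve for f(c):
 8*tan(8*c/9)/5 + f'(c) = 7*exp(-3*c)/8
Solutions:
 f(c) = C1 - 9*log(tan(8*c/9)^2 + 1)/10 - 7*exp(-3*c)/24


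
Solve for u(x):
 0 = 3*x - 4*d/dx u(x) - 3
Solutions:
 u(x) = C1 + 3*x^2/8 - 3*x/4


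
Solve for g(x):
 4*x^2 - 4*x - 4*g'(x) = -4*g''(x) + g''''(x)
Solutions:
 g(x) = C1 + C2*exp(6^(1/3)*x*(2*6^(1/3)/(sqrt(33) + 9)^(1/3) + (sqrt(33) + 9)^(1/3))/6)*sin(2^(1/3)*3^(1/6)*x*(-3^(2/3)*(sqrt(33) + 9)^(1/3)/6 + 2^(1/3)/(sqrt(33) + 9)^(1/3))) + C3*exp(6^(1/3)*x*(2*6^(1/3)/(sqrt(33) + 9)^(1/3) + (sqrt(33) + 9)^(1/3))/6)*cos(2^(1/3)*3^(1/6)*x*(-3^(2/3)*(sqrt(33) + 9)^(1/3)/6 + 2^(1/3)/(sqrt(33) + 9)^(1/3))) + C4*exp(-6^(1/3)*x*(2*6^(1/3)/(sqrt(33) + 9)^(1/3) + (sqrt(33) + 9)^(1/3))/3) + x^3/3 + x^2/2 + x


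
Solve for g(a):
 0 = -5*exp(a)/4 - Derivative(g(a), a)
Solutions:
 g(a) = C1 - 5*exp(a)/4


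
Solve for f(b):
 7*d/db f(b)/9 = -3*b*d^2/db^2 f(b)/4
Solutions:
 f(b) = C1 + C2/b^(1/27)


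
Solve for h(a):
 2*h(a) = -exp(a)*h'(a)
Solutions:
 h(a) = C1*exp(2*exp(-a))


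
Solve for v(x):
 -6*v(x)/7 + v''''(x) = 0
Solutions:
 v(x) = C1*exp(-6^(1/4)*7^(3/4)*x/7) + C2*exp(6^(1/4)*7^(3/4)*x/7) + C3*sin(6^(1/4)*7^(3/4)*x/7) + C4*cos(6^(1/4)*7^(3/4)*x/7)


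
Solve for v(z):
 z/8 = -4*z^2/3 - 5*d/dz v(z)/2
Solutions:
 v(z) = C1 - 8*z^3/45 - z^2/40


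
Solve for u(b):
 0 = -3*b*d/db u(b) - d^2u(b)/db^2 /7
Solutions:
 u(b) = C1 + C2*erf(sqrt(42)*b/2)


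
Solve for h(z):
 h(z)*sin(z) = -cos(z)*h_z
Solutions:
 h(z) = C1*cos(z)


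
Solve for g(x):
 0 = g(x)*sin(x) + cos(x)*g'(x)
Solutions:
 g(x) = C1*cos(x)


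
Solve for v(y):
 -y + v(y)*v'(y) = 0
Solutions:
 v(y) = -sqrt(C1 + y^2)
 v(y) = sqrt(C1 + y^2)


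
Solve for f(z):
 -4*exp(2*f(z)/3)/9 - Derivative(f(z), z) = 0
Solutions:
 f(z) = 3*log(-sqrt(-1/(C1 - 4*z))) - 3*log(2) + 3*log(6)/2 + 3*log(3)
 f(z) = 3*log(-1/(C1 - 4*z))/2 - 3*log(2) + 3*log(6)/2 + 3*log(3)


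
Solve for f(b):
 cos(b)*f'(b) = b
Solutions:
 f(b) = C1 + Integral(b/cos(b), b)


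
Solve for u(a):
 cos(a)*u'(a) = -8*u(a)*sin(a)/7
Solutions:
 u(a) = C1*cos(a)^(8/7)


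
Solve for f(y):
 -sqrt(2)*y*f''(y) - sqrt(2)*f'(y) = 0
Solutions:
 f(y) = C1 + C2*log(y)


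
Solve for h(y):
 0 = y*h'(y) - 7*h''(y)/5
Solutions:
 h(y) = C1 + C2*erfi(sqrt(70)*y/14)


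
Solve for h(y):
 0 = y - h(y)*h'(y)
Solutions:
 h(y) = -sqrt(C1 + y^2)
 h(y) = sqrt(C1 + y^2)


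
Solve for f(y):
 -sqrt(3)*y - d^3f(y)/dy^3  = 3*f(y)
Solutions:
 f(y) = C3*exp(-3^(1/3)*y) - sqrt(3)*y/3 + (C1*sin(3^(5/6)*y/2) + C2*cos(3^(5/6)*y/2))*exp(3^(1/3)*y/2)


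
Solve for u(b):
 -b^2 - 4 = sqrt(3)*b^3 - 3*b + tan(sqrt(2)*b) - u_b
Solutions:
 u(b) = C1 + sqrt(3)*b^4/4 + b^3/3 - 3*b^2/2 + 4*b - sqrt(2)*log(cos(sqrt(2)*b))/2


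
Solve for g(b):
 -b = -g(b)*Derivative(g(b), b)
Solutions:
 g(b) = -sqrt(C1 + b^2)
 g(b) = sqrt(C1 + b^2)


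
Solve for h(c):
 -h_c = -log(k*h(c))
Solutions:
 li(k*h(c))/k = C1 + c


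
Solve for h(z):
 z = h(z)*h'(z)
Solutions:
 h(z) = -sqrt(C1 + z^2)
 h(z) = sqrt(C1 + z^2)


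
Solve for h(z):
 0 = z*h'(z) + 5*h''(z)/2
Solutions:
 h(z) = C1 + C2*erf(sqrt(5)*z/5)


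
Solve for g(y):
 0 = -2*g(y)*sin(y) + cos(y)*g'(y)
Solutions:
 g(y) = C1/cos(y)^2


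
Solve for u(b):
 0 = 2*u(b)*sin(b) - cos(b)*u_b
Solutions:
 u(b) = C1/cos(b)^2


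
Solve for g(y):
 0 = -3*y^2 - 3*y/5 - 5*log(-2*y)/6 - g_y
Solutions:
 g(y) = C1 - y^3 - 3*y^2/10 - 5*y*log(-y)/6 + 5*y*(1 - log(2))/6


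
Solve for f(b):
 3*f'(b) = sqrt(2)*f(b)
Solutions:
 f(b) = C1*exp(sqrt(2)*b/3)


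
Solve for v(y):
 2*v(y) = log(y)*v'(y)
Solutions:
 v(y) = C1*exp(2*li(y))


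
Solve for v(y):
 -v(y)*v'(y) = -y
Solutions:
 v(y) = -sqrt(C1 + y^2)
 v(y) = sqrt(C1 + y^2)


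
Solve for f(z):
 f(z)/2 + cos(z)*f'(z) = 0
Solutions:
 f(z) = C1*(sin(z) - 1)^(1/4)/(sin(z) + 1)^(1/4)


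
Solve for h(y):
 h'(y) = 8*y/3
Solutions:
 h(y) = C1 + 4*y^2/3


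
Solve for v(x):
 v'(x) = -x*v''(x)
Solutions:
 v(x) = C1 + C2*log(x)


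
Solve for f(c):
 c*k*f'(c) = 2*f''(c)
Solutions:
 f(c) = Piecewise((-sqrt(pi)*C1*erf(c*sqrt(-k)/2)/sqrt(-k) - C2, (k > 0) | (k < 0)), (-C1*c - C2, True))


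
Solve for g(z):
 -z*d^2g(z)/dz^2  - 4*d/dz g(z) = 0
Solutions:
 g(z) = C1 + C2/z^3


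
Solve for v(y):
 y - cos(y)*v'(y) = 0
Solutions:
 v(y) = C1 + Integral(y/cos(y), y)


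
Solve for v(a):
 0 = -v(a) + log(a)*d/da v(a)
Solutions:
 v(a) = C1*exp(li(a))


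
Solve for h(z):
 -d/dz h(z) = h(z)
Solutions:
 h(z) = C1*exp(-z)


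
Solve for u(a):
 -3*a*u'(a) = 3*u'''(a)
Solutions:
 u(a) = C1 + Integral(C2*airyai(-a) + C3*airybi(-a), a)


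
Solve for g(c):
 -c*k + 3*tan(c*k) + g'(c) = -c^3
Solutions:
 g(c) = C1 - c^4/4 + c^2*k/2 - 3*Piecewise((-log(cos(c*k))/k, Ne(k, 0)), (0, True))


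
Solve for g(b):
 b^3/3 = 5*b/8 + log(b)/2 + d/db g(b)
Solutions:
 g(b) = C1 + b^4/12 - 5*b^2/16 - b*log(b)/2 + b/2


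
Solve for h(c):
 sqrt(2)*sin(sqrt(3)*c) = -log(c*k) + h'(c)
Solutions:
 h(c) = C1 + c*log(c*k) - c - sqrt(6)*cos(sqrt(3)*c)/3


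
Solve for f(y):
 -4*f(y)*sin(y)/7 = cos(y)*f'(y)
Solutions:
 f(y) = C1*cos(y)^(4/7)


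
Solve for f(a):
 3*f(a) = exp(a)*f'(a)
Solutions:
 f(a) = C1*exp(-3*exp(-a))


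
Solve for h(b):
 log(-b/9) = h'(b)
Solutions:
 h(b) = C1 + b*log(-b) + b*(-2*log(3) - 1)


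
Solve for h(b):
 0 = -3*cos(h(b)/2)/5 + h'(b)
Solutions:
 -3*b/5 - log(sin(h(b)/2) - 1) + log(sin(h(b)/2) + 1) = C1


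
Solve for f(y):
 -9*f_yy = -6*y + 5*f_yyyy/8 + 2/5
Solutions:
 f(y) = C1 + C2*y + C3*sin(6*sqrt(10)*y/5) + C4*cos(6*sqrt(10)*y/5) + y^3/9 - y^2/45


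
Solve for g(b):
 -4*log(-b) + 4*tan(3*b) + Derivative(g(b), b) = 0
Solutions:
 g(b) = C1 + 4*b*log(-b) - 4*b + 4*log(cos(3*b))/3


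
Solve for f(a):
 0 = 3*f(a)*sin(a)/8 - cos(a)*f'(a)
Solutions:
 f(a) = C1/cos(a)^(3/8)


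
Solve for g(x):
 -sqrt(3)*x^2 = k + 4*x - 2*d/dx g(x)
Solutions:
 g(x) = C1 + k*x/2 + sqrt(3)*x^3/6 + x^2


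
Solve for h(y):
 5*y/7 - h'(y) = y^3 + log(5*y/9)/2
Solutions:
 h(y) = C1 - y^4/4 + 5*y^2/14 - y*log(y)/2 - y*log(5)/2 + y/2 + y*log(3)


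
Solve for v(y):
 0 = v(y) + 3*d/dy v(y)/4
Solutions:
 v(y) = C1*exp(-4*y/3)


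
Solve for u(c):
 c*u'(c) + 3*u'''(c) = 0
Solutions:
 u(c) = C1 + Integral(C2*airyai(-3^(2/3)*c/3) + C3*airybi(-3^(2/3)*c/3), c)


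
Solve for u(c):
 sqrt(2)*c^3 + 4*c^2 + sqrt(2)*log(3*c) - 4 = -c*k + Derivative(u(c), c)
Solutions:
 u(c) = C1 + sqrt(2)*c^4/4 + 4*c^3/3 + c^2*k/2 + sqrt(2)*c*log(c) - 4*c - sqrt(2)*c + sqrt(2)*c*log(3)


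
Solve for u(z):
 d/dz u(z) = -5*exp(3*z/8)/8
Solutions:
 u(z) = C1 - 5*exp(3*z/8)/3


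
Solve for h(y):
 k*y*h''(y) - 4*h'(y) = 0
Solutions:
 h(y) = C1 + y^(((re(k) + 4)*re(k) + im(k)^2)/(re(k)^2 + im(k)^2))*(C2*sin(4*log(y)*Abs(im(k))/(re(k)^2 + im(k)^2)) + C3*cos(4*log(y)*im(k)/(re(k)^2 + im(k)^2)))


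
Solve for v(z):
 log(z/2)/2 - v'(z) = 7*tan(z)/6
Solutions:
 v(z) = C1 + z*log(z)/2 - z/2 - z*log(2)/2 + 7*log(cos(z))/6


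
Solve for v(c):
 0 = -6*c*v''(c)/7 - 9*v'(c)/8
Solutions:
 v(c) = C1 + C2/c^(5/16)


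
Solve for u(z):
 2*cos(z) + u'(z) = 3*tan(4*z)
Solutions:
 u(z) = C1 - 3*log(cos(4*z))/4 - 2*sin(z)


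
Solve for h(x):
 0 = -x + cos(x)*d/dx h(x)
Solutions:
 h(x) = C1 + Integral(x/cos(x), x)


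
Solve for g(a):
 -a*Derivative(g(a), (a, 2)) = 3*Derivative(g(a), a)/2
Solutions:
 g(a) = C1 + C2/sqrt(a)


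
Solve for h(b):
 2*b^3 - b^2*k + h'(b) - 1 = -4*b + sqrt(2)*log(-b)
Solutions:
 h(b) = C1 - b^4/2 + b^3*k/3 - 2*b^2 + sqrt(2)*b*log(-b) + b*(1 - sqrt(2))


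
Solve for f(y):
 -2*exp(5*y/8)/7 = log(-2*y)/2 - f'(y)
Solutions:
 f(y) = C1 + y*log(-y)/2 + y*(-1 + log(2))/2 + 16*exp(5*y/8)/35


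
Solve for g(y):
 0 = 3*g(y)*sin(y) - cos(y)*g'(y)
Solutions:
 g(y) = C1/cos(y)^3


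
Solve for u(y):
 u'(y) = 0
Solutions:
 u(y) = C1


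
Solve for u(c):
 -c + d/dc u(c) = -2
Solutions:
 u(c) = C1 + c^2/2 - 2*c


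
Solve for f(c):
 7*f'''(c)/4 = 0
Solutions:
 f(c) = C1 + C2*c + C3*c^2


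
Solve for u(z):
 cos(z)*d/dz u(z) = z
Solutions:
 u(z) = C1 + Integral(z/cos(z), z)


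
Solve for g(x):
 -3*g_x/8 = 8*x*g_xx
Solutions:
 g(x) = C1 + C2*x^(61/64)


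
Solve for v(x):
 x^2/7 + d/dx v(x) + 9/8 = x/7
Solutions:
 v(x) = C1 - x^3/21 + x^2/14 - 9*x/8


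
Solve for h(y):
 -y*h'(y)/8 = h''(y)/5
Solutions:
 h(y) = C1 + C2*erf(sqrt(5)*y/4)


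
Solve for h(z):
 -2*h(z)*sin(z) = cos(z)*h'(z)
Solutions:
 h(z) = C1*cos(z)^2


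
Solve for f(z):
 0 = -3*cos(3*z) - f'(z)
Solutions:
 f(z) = C1 - sin(3*z)


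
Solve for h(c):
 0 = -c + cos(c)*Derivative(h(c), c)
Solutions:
 h(c) = C1 + Integral(c/cos(c), c)


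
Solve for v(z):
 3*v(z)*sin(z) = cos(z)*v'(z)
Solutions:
 v(z) = C1/cos(z)^3


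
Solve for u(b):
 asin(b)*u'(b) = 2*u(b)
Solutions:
 u(b) = C1*exp(2*Integral(1/asin(b), b))


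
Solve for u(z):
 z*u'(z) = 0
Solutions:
 u(z) = C1


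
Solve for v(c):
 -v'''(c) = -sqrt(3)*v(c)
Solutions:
 v(c) = C3*exp(3^(1/6)*c) + (C1*sin(3^(2/3)*c/2) + C2*cos(3^(2/3)*c/2))*exp(-3^(1/6)*c/2)


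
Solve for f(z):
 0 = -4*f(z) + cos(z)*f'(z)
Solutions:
 f(z) = C1*(sin(z)^2 + 2*sin(z) + 1)/(sin(z)^2 - 2*sin(z) + 1)


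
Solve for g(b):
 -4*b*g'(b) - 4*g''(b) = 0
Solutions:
 g(b) = C1 + C2*erf(sqrt(2)*b/2)


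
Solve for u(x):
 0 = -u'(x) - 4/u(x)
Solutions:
 u(x) = -sqrt(C1 - 8*x)
 u(x) = sqrt(C1 - 8*x)


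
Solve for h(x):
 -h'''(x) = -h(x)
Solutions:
 h(x) = C3*exp(x) + (C1*sin(sqrt(3)*x/2) + C2*cos(sqrt(3)*x/2))*exp(-x/2)


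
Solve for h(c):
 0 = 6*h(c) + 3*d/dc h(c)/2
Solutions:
 h(c) = C1*exp(-4*c)


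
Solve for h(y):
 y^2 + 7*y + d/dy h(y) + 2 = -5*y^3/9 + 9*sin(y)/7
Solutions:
 h(y) = C1 - 5*y^4/36 - y^3/3 - 7*y^2/2 - 2*y - 9*cos(y)/7


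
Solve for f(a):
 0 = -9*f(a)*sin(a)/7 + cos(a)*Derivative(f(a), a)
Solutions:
 f(a) = C1/cos(a)^(9/7)


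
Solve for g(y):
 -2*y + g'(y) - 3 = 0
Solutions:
 g(y) = C1 + y^2 + 3*y


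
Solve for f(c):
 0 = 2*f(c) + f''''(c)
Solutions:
 f(c) = (C1*sin(2^(3/4)*c/2) + C2*cos(2^(3/4)*c/2))*exp(-2^(3/4)*c/2) + (C3*sin(2^(3/4)*c/2) + C4*cos(2^(3/4)*c/2))*exp(2^(3/4)*c/2)


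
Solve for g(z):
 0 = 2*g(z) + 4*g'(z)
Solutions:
 g(z) = C1*exp(-z/2)


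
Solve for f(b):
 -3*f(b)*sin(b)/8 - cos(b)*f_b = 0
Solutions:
 f(b) = C1*cos(b)^(3/8)


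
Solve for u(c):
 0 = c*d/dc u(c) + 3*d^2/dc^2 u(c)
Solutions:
 u(c) = C1 + C2*erf(sqrt(6)*c/6)


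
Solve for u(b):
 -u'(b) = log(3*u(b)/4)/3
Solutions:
 -3*Integral(1/(-log(_y) - log(3) + 2*log(2)), (_y, u(b))) = C1 - b


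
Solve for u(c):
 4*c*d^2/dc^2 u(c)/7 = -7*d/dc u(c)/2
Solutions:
 u(c) = C1 + C2/c^(41/8)


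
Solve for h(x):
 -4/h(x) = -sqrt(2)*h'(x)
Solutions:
 h(x) = -sqrt(C1 + 4*sqrt(2)*x)
 h(x) = sqrt(C1 + 4*sqrt(2)*x)


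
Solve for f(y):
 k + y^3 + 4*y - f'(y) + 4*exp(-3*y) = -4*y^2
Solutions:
 f(y) = C1 + k*y + y^4/4 + 4*y^3/3 + 2*y^2 - 4*exp(-3*y)/3


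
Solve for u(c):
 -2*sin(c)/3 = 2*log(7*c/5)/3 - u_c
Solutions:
 u(c) = C1 + 2*c*log(c)/3 - 2*c*log(5)/3 - 2*c/3 + 2*c*log(7)/3 - 2*cos(c)/3


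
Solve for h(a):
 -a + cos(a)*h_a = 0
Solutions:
 h(a) = C1 + Integral(a/cos(a), a)


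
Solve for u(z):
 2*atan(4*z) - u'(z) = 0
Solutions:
 u(z) = C1 + 2*z*atan(4*z) - log(16*z^2 + 1)/4


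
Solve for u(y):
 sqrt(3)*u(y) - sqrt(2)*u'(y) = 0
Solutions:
 u(y) = C1*exp(sqrt(6)*y/2)


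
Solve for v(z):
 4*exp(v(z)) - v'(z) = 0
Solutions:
 v(z) = log(-1/(C1 + 4*z))


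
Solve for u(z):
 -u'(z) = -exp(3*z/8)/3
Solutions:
 u(z) = C1 + 8*exp(3*z/8)/9


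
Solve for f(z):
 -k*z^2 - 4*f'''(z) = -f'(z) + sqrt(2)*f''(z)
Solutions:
 f(z) = C1 + C2*exp(-sqrt(2)*z/2) + C3*exp(sqrt(2)*z/4) + k*z^3/3 + sqrt(2)*k*z^2 + 12*k*z


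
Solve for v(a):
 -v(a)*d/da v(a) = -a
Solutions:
 v(a) = -sqrt(C1 + a^2)
 v(a) = sqrt(C1 + a^2)


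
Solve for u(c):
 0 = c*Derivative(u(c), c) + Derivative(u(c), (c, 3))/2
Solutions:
 u(c) = C1 + Integral(C2*airyai(-2^(1/3)*c) + C3*airybi(-2^(1/3)*c), c)


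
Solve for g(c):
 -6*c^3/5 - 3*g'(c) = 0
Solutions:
 g(c) = C1 - c^4/10


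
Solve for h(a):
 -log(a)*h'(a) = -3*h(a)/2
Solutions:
 h(a) = C1*exp(3*li(a)/2)


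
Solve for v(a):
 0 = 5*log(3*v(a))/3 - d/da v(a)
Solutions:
 -3*Integral(1/(log(_y) + log(3)), (_y, v(a)))/5 = C1 - a


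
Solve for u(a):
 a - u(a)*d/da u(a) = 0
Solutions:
 u(a) = -sqrt(C1 + a^2)
 u(a) = sqrt(C1 + a^2)


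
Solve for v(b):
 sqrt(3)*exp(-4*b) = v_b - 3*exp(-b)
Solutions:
 v(b) = C1 - 3*exp(-b) - sqrt(3)*exp(-4*b)/4


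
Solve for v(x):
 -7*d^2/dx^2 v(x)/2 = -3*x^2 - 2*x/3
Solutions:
 v(x) = C1 + C2*x + x^4/14 + 2*x^3/63


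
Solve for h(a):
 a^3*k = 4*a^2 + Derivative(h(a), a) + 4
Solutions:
 h(a) = C1 + a^4*k/4 - 4*a^3/3 - 4*a


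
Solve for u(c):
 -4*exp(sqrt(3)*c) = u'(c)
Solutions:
 u(c) = C1 - 4*sqrt(3)*exp(sqrt(3)*c)/3


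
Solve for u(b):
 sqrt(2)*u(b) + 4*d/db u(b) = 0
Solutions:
 u(b) = C1*exp(-sqrt(2)*b/4)


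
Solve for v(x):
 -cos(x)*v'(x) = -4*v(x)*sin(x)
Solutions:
 v(x) = C1/cos(x)^4


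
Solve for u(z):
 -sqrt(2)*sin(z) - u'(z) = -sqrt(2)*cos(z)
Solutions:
 u(z) = C1 + 2*sin(z + pi/4)


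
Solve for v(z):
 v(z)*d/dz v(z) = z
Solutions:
 v(z) = -sqrt(C1 + z^2)
 v(z) = sqrt(C1 + z^2)


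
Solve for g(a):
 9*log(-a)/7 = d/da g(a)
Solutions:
 g(a) = C1 + 9*a*log(-a)/7 - 9*a/7


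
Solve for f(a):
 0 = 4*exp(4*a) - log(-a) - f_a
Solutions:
 f(a) = C1 - a*log(-a) + a + exp(4*a)


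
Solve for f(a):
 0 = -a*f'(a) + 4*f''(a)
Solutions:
 f(a) = C1 + C2*erfi(sqrt(2)*a/4)


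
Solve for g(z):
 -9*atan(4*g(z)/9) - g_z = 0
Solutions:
 Integral(1/atan(4*_y/9), (_y, g(z))) = C1 - 9*z


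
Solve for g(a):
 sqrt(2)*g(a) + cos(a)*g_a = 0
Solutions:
 g(a) = C1*(sin(a) - 1)^(sqrt(2)/2)/(sin(a) + 1)^(sqrt(2)/2)


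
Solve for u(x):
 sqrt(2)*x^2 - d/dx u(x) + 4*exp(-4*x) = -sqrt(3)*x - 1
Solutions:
 u(x) = C1 + sqrt(2)*x^3/3 + sqrt(3)*x^2/2 + x - exp(-4*x)


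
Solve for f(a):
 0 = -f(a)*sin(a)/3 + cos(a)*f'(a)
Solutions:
 f(a) = C1/cos(a)^(1/3)


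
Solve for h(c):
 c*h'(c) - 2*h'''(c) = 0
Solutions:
 h(c) = C1 + Integral(C2*airyai(2^(2/3)*c/2) + C3*airybi(2^(2/3)*c/2), c)


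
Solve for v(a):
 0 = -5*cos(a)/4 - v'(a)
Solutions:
 v(a) = C1 - 5*sin(a)/4


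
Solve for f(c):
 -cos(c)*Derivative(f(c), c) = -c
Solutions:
 f(c) = C1 + Integral(c/cos(c), c)


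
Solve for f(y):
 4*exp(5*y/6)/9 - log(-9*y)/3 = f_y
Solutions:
 f(y) = C1 - y*log(-y)/3 + y*(1 - 2*log(3))/3 + 8*exp(5*y/6)/15


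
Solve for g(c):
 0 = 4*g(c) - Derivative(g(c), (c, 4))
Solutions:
 g(c) = C1*exp(-sqrt(2)*c) + C2*exp(sqrt(2)*c) + C3*sin(sqrt(2)*c) + C4*cos(sqrt(2)*c)


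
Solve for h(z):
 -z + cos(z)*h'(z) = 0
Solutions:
 h(z) = C1 + Integral(z/cos(z), z)


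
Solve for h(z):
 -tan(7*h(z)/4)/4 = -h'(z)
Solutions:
 h(z) = -4*asin(C1*exp(7*z/16))/7 + 4*pi/7
 h(z) = 4*asin(C1*exp(7*z/16))/7


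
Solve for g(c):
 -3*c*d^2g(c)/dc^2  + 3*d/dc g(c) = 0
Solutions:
 g(c) = C1 + C2*c^2


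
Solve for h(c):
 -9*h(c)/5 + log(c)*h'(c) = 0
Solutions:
 h(c) = C1*exp(9*li(c)/5)


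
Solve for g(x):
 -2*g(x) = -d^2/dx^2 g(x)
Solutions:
 g(x) = C1*exp(-sqrt(2)*x) + C2*exp(sqrt(2)*x)


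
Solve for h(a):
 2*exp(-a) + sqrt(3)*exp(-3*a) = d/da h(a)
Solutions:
 h(a) = C1 - 2*exp(-a) - sqrt(3)*exp(-3*a)/3


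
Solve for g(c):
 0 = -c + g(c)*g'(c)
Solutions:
 g(c) = -sqrt(C1 + c^2)
 g(c) = sqrt(C1 + c^2)


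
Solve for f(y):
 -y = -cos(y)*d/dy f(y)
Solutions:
 f(y) = C1 + Integral(y/cos(y), y)


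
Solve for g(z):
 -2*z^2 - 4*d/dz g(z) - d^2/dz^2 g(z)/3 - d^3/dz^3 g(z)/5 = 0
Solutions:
 g(z) = C1 - z^3/6 + z^2/24 + 31*z/720 + (C2*sin(sqrt(695)*z/6) + C3*cos(sqrt(695)*z/6))*exp(-5*z/6)


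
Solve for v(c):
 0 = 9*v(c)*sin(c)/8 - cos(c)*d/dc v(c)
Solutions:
 v(c) = C1/cos(c)^(9/8)


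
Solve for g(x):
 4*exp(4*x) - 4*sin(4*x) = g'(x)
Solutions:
 g(x) = C1 + exp(4*x) + cos(4*x)


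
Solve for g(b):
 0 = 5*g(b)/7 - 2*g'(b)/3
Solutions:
 g(b) = C1*exp(15*b/14)


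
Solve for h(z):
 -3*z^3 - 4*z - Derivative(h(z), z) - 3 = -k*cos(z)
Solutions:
 h(z) = C1 + k*sin(z) - 3*z^4/4 - 2*z^2 - 3*z


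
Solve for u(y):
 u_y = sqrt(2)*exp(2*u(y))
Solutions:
 u(y) = log(-sqrt(-1/(C1 + sqrt(2)*y))) - log(2)/2
 u(y) = log(-1/(C1 + sqrt(2)*y))/2 - log(2)/2


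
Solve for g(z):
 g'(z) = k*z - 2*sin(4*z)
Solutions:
 g(z) = C1 + k*z^2/2 + cos(4*z)/2


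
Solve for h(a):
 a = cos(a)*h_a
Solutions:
 h(a) = C1 + Integral(a/cos(a), a)


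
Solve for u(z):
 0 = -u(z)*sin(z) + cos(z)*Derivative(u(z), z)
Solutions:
 u(z) = C1/cos(z)


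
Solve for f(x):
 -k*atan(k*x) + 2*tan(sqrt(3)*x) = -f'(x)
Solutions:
 f(x) = C1 + k*Piecewise((x*atan(k*x) - log(k^2*x^2 + 1)/(2*k), Ne(k, 0)), (0, True)) + 2*sqrt(3)*log(cos(sqrt(3)*x))/3


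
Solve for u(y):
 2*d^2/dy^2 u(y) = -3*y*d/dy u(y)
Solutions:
 u(y) = C1 + C2*erf(sqrt(3)*y/2)


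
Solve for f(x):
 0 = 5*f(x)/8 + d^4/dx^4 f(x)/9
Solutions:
 f(x) = (C1*sin(2^(3/4)*sqrt(3)*5^(1/4)*x/4) + C2*cos(2^(3/4)*sqrt(3)*5^(1/4)*x/4))*exp(-2^(3/4)*sqrt(3)*5^(1/4)*x/4) + (C3*sin(2^(3/4)*sqrt(3)*5^(1/4)*x/4) + C4*cos(2^(3/4)*sqrt(3)*5^(1/4)*x/4))*exp(2^(3/4)*sqrt(3)*5^(1/4)*x/4)


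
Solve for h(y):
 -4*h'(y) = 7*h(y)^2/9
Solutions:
 h(y) = 36/(C1 + 7*y)


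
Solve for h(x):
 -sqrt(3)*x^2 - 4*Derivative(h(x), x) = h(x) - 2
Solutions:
 h(x) = C1*exp(-x/4) - sqrt(3)*x^2 + 8*sqrt(3)*x - 32*sqrt(3) + 2


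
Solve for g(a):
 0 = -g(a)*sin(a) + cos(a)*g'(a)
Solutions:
 g(a) = C1/cos(a)


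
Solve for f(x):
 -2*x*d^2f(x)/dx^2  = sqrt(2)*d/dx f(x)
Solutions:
 f(x) = C1 + C2*x^(1 - sqrt(2)/2)


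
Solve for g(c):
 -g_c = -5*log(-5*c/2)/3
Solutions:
 g(c) = C1 + 5*c*log(-c)/3 + 5*c*(-1 - log(2) + log(5))/3


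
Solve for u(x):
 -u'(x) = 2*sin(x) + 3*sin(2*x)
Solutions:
 u(x) = C1 - 3*sin(x)^2 + 2*cos(x)


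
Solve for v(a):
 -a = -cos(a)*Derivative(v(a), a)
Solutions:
 v(a) = C1 + Integral(a/cos(a), a)


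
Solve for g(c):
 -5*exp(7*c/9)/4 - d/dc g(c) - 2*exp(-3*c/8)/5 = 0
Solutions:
 g(c) = C1 - 45*exp(7*c/9)/28 + 16*exp(-3*c/8)/15


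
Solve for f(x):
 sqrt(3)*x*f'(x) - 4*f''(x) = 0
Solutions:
 f(x) = C1 + C2*erfi(sqrt(2)*3^(1/4)*x/4)


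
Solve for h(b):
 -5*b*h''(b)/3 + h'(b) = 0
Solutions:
 h(b) = C1 + C2*b^(8/5)


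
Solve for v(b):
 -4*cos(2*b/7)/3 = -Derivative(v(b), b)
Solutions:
 v(b) = C1 + 14*sin(2*b/7)/3


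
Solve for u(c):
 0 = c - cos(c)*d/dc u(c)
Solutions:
 u(c) = C1 + Integral(c/cos(c), c)


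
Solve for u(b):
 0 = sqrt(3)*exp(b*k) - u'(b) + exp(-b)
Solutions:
 u(b) = C1 - exp(-b) + sqrt(3)*exp(b*k)/k


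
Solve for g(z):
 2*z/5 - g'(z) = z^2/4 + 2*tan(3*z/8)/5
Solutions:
 g(z) = C1 - z^3/12 + z^2/5 + 16*log(cos(3*z/8))/15


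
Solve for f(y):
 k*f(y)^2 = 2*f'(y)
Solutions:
 f(y) = -2/(C1 + k*y)


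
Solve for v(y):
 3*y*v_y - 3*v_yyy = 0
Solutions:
 v(y) = C1 + Integral(C2*airyai(y) + C3*airybi(y), y)


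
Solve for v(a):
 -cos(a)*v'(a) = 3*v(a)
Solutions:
 v(a) = C1*(sin(a) - 1)^(3/2)/(sin(a) + 1)^(3/2)


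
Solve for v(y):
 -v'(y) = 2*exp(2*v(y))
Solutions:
 v(y) = log(-sqrt(-1/(C1 - 2*y))) - log(2)/2
 v(y) = log(-1/(C1 - 2*y))/2 - log(2)/2


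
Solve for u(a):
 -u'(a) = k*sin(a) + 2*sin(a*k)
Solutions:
 u(a) = C1 + k*cos(a) + 2*cos(a*k)/k


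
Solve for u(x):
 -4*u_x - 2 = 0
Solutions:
 u(x) = C1 - x/2


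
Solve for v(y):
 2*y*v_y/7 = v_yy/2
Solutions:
 v(y) = C1 + C2*erfi(sqrt(14)*y/7)


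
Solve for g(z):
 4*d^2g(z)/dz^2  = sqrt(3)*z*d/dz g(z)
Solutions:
 g(z) = C1 + C2*erfi(sqrt(2)*3^(1/4)*z/4)


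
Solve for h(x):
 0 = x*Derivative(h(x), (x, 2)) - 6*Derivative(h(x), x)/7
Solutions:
 h(x) = C1 + C2*x^(13/7)


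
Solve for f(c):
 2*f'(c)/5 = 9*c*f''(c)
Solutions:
 f(c) = C1 + C2*c^(47/45)


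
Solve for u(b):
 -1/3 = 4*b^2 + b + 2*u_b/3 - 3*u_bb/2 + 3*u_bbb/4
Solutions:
 u(b) = C1 + C2*exp(2*b/3) + C3*exp(4*b/3) - 2*b^3 - 57*b^2/4 - 409*b/8


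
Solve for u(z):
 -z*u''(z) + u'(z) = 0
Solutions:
 u(z) = C1 + C2*z^2


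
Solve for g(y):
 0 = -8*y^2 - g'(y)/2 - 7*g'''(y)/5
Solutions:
 g(y) = C1 + C2*sin(sqrt(70)*y/14) + C3*cos(sqrt(70)*y/14) - 16*y^3/3 + 448*y/5


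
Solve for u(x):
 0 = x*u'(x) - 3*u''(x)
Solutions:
 u(x) = C1 + C2*erfi(sqrt(6)*x/6)


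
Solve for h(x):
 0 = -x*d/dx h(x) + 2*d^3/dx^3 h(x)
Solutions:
 h(x) = C1 + Integral(C2*airyai(2^(2/3)*x/2) + C3*airybi(2^(2/3)*x/2), x)


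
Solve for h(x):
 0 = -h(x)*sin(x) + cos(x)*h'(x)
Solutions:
 h(x) = C1/cos(x)


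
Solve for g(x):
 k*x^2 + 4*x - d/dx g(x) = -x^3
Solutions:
 g(x) = C1 + k*x^3/3 + x^4/4 + 2*x^2


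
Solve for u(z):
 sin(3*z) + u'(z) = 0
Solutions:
 u(z) = C1 + cos(3*z)/3


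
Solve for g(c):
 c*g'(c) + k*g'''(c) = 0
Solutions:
 g(c) = C1 + Integral(C2*airyai(c*(-1/k)^(1/3)) + C3*airybi(c*(-1/k)^(1/3)), c)


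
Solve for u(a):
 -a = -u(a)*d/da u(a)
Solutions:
 u(a) = -sqrt(C1 + a^2)
 u(a) = sqrt(C1 + a^2)


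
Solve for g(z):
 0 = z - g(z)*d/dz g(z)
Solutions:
 g(z) = -sqrt(C1 + z^2)
 g(z) = sqrt(C1 + z^2)


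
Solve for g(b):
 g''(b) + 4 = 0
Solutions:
 g(b) = C1 + C2*b - 2*b^2


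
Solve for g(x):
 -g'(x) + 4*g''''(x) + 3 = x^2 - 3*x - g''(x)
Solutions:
 g(x) = C1 + C4*exp(x/2) - x^3/3 + x^2/2 + 4*x + (C2*sin(sqrt(7)*x/4) + C3*cos(sqrt(7)*x/4))*exp(-x/4)


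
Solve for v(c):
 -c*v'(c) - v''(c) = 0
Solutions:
 v(c) = C1 + C2*erf(sqrt(2)*c/2)


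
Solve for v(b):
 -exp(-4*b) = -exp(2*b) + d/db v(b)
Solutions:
 v(b) = C1 + exp(2*b)/2 + exp(-4*b)/4


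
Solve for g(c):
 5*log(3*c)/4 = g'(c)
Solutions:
 g(c) = C1 + 5*c*log(c)/4 - 5*c/4 + 5*c*log(3)/4


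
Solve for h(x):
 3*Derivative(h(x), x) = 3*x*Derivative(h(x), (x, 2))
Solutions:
 h(x) = C1 + C2*x^2


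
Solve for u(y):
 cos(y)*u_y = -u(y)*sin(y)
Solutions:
 u(y) = C1*cos(y)


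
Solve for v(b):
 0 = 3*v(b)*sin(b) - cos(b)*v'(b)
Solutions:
 v(b) = C1/cos(b)^3


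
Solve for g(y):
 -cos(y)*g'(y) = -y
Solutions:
 g(y) = C1 + Integral(y/cos(y), y)


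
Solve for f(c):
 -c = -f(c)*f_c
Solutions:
 f(c) = -sqrt(C1 + c^2)
 f(c) = sqrt(C1 + c^2)


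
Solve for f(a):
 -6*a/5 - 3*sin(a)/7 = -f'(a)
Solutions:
 f(a) = C1 + 3*a^2/5 - 3*cos(a)/7


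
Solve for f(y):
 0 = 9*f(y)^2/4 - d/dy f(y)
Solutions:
 f(y) = -4/(C1 + 9*y)


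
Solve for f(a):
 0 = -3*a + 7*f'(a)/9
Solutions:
 f(a) = C1 + 27*a^2/14


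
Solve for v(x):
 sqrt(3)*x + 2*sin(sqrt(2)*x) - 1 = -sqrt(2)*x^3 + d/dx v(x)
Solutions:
 v(x) = C1 + sqrt(2)*x^4/4 + sqrt(3)*x^2/2 - x - sqrt(2)*cos(sqrt(2)*x)


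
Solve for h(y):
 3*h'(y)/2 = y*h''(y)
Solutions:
 h(y) = C1 + C2*y^(5/2)


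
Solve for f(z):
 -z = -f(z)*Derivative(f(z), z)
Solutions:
 f(z) = -sqrt(C1 + z^2)
 f(z) = sqrt(C1 + z^2)


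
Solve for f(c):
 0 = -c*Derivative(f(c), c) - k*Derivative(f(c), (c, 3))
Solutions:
 f(c) = C1 + Integral(C2*airyai(c*(-1/k)^(1/3)) + C3*airybi(c*(-1/k)^(1/3)), c)


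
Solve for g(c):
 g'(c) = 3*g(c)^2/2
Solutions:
 g(c) = -2/(C1 + 3*c)


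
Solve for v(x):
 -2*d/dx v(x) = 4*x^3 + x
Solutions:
 v(x) = C1 - x^4/2 - x^2/4


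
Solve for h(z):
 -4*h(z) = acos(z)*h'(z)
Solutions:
 h(z) = C1*exp(-4*Integral(1/acos(z), z))


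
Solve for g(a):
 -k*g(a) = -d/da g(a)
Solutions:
 g(a) = C1*exp(a*k)


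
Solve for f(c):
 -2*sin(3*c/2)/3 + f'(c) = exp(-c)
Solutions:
 f(c) = C1 - 4*cos(3*c/2)/9 - exp(-c)


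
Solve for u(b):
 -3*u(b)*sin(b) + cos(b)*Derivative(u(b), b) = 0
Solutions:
 u(b) = C1/cos(b)^3


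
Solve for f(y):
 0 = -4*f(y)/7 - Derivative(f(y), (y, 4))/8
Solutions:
 f(y) = (C1*sin(14^(3/4)*y/7) + C2*cos(14^(3/4)*y/7))*exp(-14^(3/4)*y/7) + (C3*sin(14^(3/4)*y/7) + C4*cos(14^(3/4)*y/7))*exp(14^(3/4)*y/7)


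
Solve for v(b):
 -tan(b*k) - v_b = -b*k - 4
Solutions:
 v(b) = C1 + b^2*k/2 + 4*b - Piecewise((-log(cos(b*k))/k, Ne(k, 0)), (0, True))


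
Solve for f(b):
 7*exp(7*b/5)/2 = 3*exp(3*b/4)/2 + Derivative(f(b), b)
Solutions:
 f(b) = C1 + 5*exp(7*b/5)/2 - 2*exp(3*b/4)


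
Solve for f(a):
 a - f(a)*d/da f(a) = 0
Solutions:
 f(a) = -sqrt(C1 + a^2)
 f(a) = sqrt(C1 + a^2)


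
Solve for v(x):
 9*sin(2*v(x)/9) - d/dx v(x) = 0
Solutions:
 -9*x + 9*log(cos(2*v(x)/9) - 1)/4 - 9*log(cos(2*v(x)/9) + 1)/4 = C1


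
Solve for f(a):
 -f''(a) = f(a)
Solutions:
 f(a) = C1*sin(a) + C2*cos(a)


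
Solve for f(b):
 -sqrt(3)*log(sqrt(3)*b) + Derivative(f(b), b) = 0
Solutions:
 f(b) = C1 + sqrt(3)*b*log(b) - sqrt(3)*b + sqrt(3)*b*log(3)/2


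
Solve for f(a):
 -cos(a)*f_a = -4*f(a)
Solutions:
 f(a) = C1*(sin(a)^2 + 2*sin(a) + 1)/(sin(a)^2 - 2*sin(a) + 1)


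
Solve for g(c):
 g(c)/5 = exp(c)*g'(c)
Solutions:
 g(c) = C1*exp(-exp(-c)/5)


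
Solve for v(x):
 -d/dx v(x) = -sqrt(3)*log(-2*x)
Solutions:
 v(x) = C1 + sqrt(3)*x*log(-x) + sqrt(3)*x*(-1 + log(2))


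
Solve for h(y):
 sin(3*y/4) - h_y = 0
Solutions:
 h(y) = C1 - 4*cos(3*y/4)/3


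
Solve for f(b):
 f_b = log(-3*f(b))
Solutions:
 -Integral(1/(log(-_y) + log(3)), (_y, f(b))) = C1 - b


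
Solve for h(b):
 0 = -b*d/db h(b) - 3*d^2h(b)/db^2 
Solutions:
 h(b) = C1 + C2*erf(sqrt(6)*b/6)


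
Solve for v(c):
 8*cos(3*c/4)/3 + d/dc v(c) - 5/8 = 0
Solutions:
 v(c) = C1 + 5*c/8 - 32*sin(3*c/4)/9


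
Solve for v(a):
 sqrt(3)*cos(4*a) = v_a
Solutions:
 v(a) = C1 + sqrt(3)*sin(4*a)/4


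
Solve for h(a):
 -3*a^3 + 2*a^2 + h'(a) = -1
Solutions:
 h(a) = C1 + 3*a^4/4 - 2*a^3/3 - a


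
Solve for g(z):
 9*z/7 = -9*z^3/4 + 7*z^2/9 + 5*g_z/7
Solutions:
 g(z) = C1 + 63*z^4/80 - 49*z^3/135 + 9*z^2/10


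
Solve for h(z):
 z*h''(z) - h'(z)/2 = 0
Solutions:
 h(z) = C1 + C2*z^(3/2)


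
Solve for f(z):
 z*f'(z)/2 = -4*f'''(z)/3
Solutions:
 f(z) = C1 + Integral(C2*airyai(-3^(1/3)*z/2) + C3*airybi(-3^(1/3)*z/2), z)


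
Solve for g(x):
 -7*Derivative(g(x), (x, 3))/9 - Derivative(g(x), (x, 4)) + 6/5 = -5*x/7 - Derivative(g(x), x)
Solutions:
 g(x) = C1 + C2*exp(-x*(98*2^(1/3)/(81*sqrt(54933) + 18997)^(1/3) + 28 + 2^(2/3)*(81*sqrt(54933) + 18997)^(1/3))/108)*sin(2^(1/3)*sqrt(3)*x*(-2^(1/3)*(81*sqrt(54933) + 18997)^(1/3) + 98/(81*sqrt(54933) + 18997)^(1/3))/108) + C3*exp(-x*(98*2^(1/3)/(81*sqrt(54933) + 18997)^(1/3) + 28 + 2^(2/3)*(81*sqrt(54933) + 18997)^(1/3))/108)*cos(2^(1/3)*sqrt(3)*x*(-2^(1/3)*(81*sqrt(54933) + 18997)^(1/3) + 98/(81*sqrt(54933) + 18997)^(1/3))/108) + C4*exp(x*(-14 + 98*2^(1/3)/(81*sqrt(54933) + 18997)^(1/3) + 2^(2/3)*(81*sqrt(54933) + 18997)^(1/3))/54) - 5*x^2/14 - 6*x/5


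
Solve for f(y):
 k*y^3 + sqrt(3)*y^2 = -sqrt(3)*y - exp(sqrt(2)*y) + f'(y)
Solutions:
 f(y) = C1 + k*y^4/4 + sqrt(3)*y^3/3 + sqrt(3)*y^2/2 + sqrt(2)*exp(sqrt(2)*y)/2


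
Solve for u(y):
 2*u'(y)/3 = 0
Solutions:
 u(y) = C1


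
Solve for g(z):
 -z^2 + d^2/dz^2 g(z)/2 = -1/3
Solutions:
 g(z) = C1 + C2*z + z^4/6 - z^2/3
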